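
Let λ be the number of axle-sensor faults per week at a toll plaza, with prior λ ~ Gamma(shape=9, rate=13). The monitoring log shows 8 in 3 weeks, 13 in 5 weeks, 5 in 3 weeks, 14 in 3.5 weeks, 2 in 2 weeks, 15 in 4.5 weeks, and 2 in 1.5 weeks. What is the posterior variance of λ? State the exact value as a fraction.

272/5041

Total count: 8 + 13 + 5 + 14 + 2 + 15 + 2 = 59.
Total exposure: 3 + 5 + 3 + 3.5 + 2 + 4.5 + 1.5 = 22.5 weeks.
Conjugate update: add total count to the shape and total exposure to the rate, giving Gamma(68, 71/2).
Posterior variance = α'/β'² = 68/(5041/4) = 272/5041.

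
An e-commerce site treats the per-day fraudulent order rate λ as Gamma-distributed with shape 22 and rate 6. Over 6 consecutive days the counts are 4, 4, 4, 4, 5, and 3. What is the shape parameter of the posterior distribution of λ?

46

Total count: 4 + 4 + 4 + 4 + 5 + 3 = 24.
Total exposure: 6 days.
Posterior: α' = 22 + 24 = 46, β' = 6 + 6 = 12.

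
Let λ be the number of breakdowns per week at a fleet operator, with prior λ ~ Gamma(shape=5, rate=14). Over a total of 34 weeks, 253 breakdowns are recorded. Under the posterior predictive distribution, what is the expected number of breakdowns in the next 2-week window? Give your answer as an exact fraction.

Total count 253 over total exposure 34 weeks.
Conjugate update: add total count to the shape and total exposure to the rate, giving Gamma(258, 48).
Predictive mean over a 2-week window = T·E[λ|data] = 2·258/48 = 43/4.

43/4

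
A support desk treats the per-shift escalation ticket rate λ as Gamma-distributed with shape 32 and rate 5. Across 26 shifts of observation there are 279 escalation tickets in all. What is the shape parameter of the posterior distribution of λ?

Total count 279 over total exposure 26 shifts.
The Gamma prior is conjugate for the Poisson rate, so λ | data ~ Gamma(32+279, 5+26) = Gamma(311, 31).

311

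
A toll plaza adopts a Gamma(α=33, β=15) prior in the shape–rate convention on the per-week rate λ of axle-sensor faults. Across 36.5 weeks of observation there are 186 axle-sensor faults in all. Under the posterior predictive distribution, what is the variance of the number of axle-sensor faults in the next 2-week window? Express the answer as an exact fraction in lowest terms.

93732/10609

Total count 186 over total exposure 36.5 weeks.
Conjugate update: add total count to the shape and total exposure to the rate, giving Gamma(219, 103/2).
The posterior predictive for a window of length T is Negative Binomial with variance T·α'·(β'+T)/β'² = 2·219·(107/2)/(10609/4) = 93732/10609.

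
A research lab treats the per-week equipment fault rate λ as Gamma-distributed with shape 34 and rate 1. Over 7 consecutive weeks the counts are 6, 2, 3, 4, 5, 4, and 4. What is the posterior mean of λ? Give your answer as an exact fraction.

31/4

Total count: 6 + 2 + 3 + 4 + 5 + 4 + 4 = 28.
Total exposure: 7 weeks.
Conjugate update: add total count to the shape and total exposure to the rate, giving Gamma(62, 8).
Posterior mean = α'/β' = 62/8 = 31/4.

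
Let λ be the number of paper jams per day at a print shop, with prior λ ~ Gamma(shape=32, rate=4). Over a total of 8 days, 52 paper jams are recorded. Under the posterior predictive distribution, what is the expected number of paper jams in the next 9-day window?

Total count 52 over total exposure 8 days.
By Gamma–Poisson conjugacy, the posterior is Gamma(α + Σx, β + Σt) = Gamma(32 + 52, 4 + 8) = Gamma(84, 12).
Predictive mean over a 9-day window = T·E[λ|data] = 9·84/12 = 63.

63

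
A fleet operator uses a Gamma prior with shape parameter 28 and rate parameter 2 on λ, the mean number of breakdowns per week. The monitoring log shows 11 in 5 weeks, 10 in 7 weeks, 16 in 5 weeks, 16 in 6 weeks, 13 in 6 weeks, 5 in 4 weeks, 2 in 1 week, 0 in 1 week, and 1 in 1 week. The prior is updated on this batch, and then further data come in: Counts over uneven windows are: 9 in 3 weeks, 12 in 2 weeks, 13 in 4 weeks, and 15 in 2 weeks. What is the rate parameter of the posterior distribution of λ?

Total count: 11 + 10 + 16 + 16 + 13 + 5 + 2 + 0 + 1 = 74.
Total exposure: 5 + 7 + 5 + 6 + 6 + 4 + 1 + 1 + 1 = 36 weeks.
After the first batch: Gamma(28 + 74, 2 + 36) = Gamma(102, 38).
Total count: 9 + 12 + 13 + 15 = 49.
Total exposure: 3 + 2 + 4 + 2 = 11 weeks.
After the second batch: Gamma(102 + 49, 38 + 11) = Gamma(151, 49).

49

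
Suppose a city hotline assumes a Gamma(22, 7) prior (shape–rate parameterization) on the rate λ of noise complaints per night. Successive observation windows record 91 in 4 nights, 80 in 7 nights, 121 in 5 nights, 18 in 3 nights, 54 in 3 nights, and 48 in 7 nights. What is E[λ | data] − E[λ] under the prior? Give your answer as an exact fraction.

Total count: 91 + 80 + 121 + 18 + 54 + 48 = 412.
Total exposure: 4 + 7 + 5 + 3 + 3 + 7 = 29 nights.
The Gamma prior is conjugate for the Poisson rate, so λ | data ~ Gamma(22+412, 7+29) = Gamma(434, 36).
Posterior mean = 434/36 = 217/18; prior mean = 22/7 = 22/7. Difference = 217/18 − 22/7 = 1123/126.

1123/126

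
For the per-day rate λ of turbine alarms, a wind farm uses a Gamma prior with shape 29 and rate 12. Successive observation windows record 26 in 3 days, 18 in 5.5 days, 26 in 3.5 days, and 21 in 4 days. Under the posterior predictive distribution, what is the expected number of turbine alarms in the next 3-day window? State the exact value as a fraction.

Total count: 26 + 18 + 26 + 21 = 91.
Total exposure: 3 + 5.5 + 3.5 + 4 = 16 days.
The Gamma prior is conjugate for the Poisson rate, so λ | data ~ Gamma(29+91, 12+16) = Gamma(120, 28).
Predictive mean over a 3-day window = T·E[λ|data] = 3·120/28 = 90/7.

90/7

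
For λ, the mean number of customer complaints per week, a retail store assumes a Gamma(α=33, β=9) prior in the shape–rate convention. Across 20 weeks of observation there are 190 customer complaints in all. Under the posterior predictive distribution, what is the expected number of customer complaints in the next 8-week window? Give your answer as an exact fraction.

Total count 190 over total exposure 20 weeks.
Posterior: α' = 33 + 190 = 223, β' = 9 + 20 = 29.
Predictive mean over an 8-week window = T·E[λ|data] = 8·223/29 = 1784/29.

1784/29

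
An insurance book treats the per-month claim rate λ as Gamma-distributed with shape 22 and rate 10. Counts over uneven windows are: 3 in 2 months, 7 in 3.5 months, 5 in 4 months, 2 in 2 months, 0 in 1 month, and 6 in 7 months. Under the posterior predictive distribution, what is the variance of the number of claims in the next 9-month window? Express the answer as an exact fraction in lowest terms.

62370/3481

Total count: 3 + 7 + 5 + 2 + 0 + 6 = 23.
Total exposure: 2 + 3.5 + 4 + 2 + 1 + 7 = 19.5 months.
By Gamma–Poisson conjugacy, the posterior is Gamma(α + Σx, β + Σt) = Gamma(22 + 23, 10 + 19.5) = Gamma(45, 59/2).
The posterior predictive for a window of length T is Negative Binomial with variance T·α'·(β'+T)/β'² = 9·45·(77/2)/(3481/4) = 62370/3481.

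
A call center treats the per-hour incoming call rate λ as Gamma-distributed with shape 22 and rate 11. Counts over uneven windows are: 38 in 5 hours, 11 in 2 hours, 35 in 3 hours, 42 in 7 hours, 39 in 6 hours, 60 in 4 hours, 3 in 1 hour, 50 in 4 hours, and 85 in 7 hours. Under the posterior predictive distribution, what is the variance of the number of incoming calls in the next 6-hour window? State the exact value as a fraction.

Total count: 38 + 11 + 35 + 42 + 39 + 60 + 3 + 50 + 85 = 363.
Total exposure: 5 + 2 + 3 + 7 + 6 + 4 + 1 + 4 + 7 = 39 hours.
Conjugate update: add total count to the shape and total exposure to the rate, giving Gamma(385, 50).
The posterior predictive for a window of length T is Negative Binomial with variance T·α'·(β'+T)/β'² = 6·385·56/2500 = 6468/125.

6468/125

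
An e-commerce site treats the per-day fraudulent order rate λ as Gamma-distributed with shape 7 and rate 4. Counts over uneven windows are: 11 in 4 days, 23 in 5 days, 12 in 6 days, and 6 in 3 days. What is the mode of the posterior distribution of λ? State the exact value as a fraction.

Total count: 11 + 23 + 12 + 6 = 52.
Total exposure: 4 + 5 + 6 + 3 = 18 days.
The Gamma prior is conjugate for the Poisson rate, so λ | data ~ Gamma(7+52, 4+18) = Gamma(59, 22).
Posterior mode = (α'−1)/β' = 58/22 = 29/11.

29/11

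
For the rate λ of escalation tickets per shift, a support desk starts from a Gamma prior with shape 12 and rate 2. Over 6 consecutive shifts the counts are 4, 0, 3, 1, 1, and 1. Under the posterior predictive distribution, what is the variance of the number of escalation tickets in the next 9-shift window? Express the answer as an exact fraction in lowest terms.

1683/32

Total count: 4 + 0 + 3 + 1 + 1 + 1 = 10.
Total exposure: 6 shifts.
The Gamma prior is conjugate for the Poisson rate, so λ | data ~ Gamma(12+10, 2+6) = Gamma(22, 8).
The posterior predictive for a window of length T is Negative Binomial with variance T·α'·(β'+T)/β'² = 9·22·17/64 = 1683/32.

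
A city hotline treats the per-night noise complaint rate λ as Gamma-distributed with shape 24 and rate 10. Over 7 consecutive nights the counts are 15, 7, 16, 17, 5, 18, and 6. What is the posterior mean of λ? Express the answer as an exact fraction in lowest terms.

108/17

Total count: 15 + 7 + 16 + 17 + 5 + 18 + 6 = 84.
Total exposure: 7 nights.
Gamma(α, β) with Poisson data over total exposure Σt gives posterior Gamma(α+Σx, β+Σt) = Gamma(108, 17).
Posterior mean = α'/β' = 108/17.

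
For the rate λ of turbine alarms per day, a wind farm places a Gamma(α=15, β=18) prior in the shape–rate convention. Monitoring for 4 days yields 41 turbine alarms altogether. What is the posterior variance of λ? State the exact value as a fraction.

Total count 41 over total exposure 4 days.
Gamma(α, β) with Poisson data over total exposure Σt gives posterior Gamma(α+Σx, β+Σt) = Gamma(56, 22).
Posterior variance = α'/β'² = 56/484 = 14/121.

14/121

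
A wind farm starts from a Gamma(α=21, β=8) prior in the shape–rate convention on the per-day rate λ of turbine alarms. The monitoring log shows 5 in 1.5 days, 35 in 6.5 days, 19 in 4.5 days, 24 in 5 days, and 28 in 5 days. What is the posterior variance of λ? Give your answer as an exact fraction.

528/3721

Total count: 5 + 35 + 19 + 24 + 28 = 111.
Total exposure: 1.5 + 6.5 + 4.5 + 5 + 5 = 22.5 days.
Conjugate update: add total count to the shape and total exposure to the rate, giving Gamma(132, 61/2).
Posterior variance = α'/β'² = 132/(3721/4) = 528/3721.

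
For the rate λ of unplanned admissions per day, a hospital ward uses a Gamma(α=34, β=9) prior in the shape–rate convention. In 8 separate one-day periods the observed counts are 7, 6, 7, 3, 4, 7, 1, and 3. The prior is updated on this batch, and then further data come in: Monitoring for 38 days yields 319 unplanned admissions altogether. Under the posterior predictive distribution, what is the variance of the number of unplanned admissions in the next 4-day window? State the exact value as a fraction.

Total count: 7 + 6 + 7 + 3 + 4 + 7 + 1 + 3 = 38.
Total exposure: 8 days.
After the first batch: Gamma(34 + 38, 9 + 8) = Gamma(72, 17).
Total count 319 over total exposure 38 days.
After the second batch: Gamma(72 + 319, 17 + 38) = Gamma(391, 55).
The posterior predictive for a window of length T is Negative Binomial with variance T·α'·(β'+T)/β'² = 4·391·59/3025 = 92276/3025.

92276/3025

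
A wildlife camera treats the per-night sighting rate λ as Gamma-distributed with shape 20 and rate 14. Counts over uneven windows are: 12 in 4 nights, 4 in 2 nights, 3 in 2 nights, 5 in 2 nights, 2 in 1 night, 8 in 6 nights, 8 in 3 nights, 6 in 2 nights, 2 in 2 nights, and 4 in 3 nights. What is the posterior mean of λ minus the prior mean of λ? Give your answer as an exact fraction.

Total count: 12 + 4 + 3 + 5 + 2 + 8 + 8 + 6 + 2 + 4 = 54.
Total exposure: 4 + 2 + 2 + 2 + 1 + 6 + 3 + 2 + 2 + 3 = 27 nights.
By Gamma–Poisson conjugacy, the posterior is Gamma(α + Σx, β + Σt) = Gamma(20 + 54, 14 + 27) = Gamma(74, 41).
Posterior mean = 74/41 = 74/41; prior mean = 20/14 = 10/7. Difference = 74/41 − 10/7 = 108/287.

108/287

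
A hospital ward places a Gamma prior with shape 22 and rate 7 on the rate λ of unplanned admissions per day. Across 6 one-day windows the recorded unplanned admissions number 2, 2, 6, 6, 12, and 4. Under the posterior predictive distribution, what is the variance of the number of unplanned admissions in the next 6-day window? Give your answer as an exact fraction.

6156/169

Total count: 2 + 2 + 6 + 6 + 12 + 4 = 32.
Total exposure: 6 days.
Posterior: α' = 22 + 32 = 54, β' = 7 + 6 = 13.
The posterior predictive for a window of length T is Negative Binomial with variance T·α'·(β'+T)/β'² = 6·54·19/169 = 6156/169.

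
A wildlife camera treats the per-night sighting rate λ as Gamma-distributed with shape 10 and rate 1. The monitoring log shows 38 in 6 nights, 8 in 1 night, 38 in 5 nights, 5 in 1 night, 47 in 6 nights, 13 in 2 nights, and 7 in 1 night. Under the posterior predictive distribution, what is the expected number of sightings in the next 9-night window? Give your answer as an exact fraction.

Total count: 38 + 8 + 38 + 5 + 47 + 13 + 7 = 156.
Total exposure: 6 + 1 + 5 + 1 + 6 + 2 + 1 = 22 nights.
The Gamma prior is conjugate for the Poisson rate, so λ | data ~ Gamma(10+156, 1+22) = Gamma(166, 23).
Predictive mean over a 9-night window = T·E[λ|data] = 9·166/23 = 1494/23.

1494/23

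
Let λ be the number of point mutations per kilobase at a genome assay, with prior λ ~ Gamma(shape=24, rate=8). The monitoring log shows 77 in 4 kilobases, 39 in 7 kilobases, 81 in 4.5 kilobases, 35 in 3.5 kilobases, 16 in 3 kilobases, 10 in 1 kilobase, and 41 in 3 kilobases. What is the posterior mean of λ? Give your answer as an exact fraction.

Total count: 77 + 39 + 81 + 35 + 16 + 10 + 41 = 299.
Total exposure: 4 + 7 + 4.5 + 3.5 + 3 + 1 + 3 = 26 kilobases.
By Gamma–Poisson conjugacy, the posterior is Gamma(α + Σx, β + Σt) = Gamma(24 + 299, 8 + 26) = Gamma(323, 34).
Posterior mean = α'/β' = 323/34 = 19/2.

19/2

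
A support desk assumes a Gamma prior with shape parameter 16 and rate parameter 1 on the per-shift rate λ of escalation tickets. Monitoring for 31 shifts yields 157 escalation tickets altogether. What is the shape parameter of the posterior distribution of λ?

173

Total count 157 over total exposure 31 shifts.
Posterior: α' = 16 + 157 = 173, β' = 1 + 31 = 32.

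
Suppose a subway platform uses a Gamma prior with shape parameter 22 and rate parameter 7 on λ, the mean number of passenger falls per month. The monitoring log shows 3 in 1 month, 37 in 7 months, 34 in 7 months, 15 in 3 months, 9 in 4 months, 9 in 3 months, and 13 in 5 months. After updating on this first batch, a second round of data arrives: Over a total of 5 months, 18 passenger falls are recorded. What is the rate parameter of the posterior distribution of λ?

Total count: 3 + 37 + 34 + 15 + 9 + 9 + 13 = 120.
Total exposure: 1 + 7 + 7 + 3 + 4 + 3 + 5 = 30 months.
After the first batch: Gamma(22 + 120, 7 + 30) = Gamma(142, 37).
Total count 18 over total exposure 5 months.
After the second batch: Gamma(142 + 18, 37 + 5) = Gamma(160, 42).

42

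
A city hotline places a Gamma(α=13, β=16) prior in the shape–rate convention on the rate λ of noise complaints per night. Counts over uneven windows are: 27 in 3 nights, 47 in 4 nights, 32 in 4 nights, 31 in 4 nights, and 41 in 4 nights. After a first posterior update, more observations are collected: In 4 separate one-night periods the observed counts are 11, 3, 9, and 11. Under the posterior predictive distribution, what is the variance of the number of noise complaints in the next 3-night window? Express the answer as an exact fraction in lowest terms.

3150/169

Total count: 27 + 47 + 32 + 31 + 41 = 178.
Total exposure: 3 + 4 + 4 + 4 + 4 = 19 nights.
After the first batch: Gamma(13 + 178, 16 + 19) = Gamma(191, 35).
Total count: 11 + 3 + 9 + 11 = 34.
Total exposure: 4 nights.
After the second batch: Gamma(191 + 34, 35 + 4) = Gamma(225, 39).
The posterior predictive for a window of length T is Negative Binomial with variance T·α'·(β'+T)/β'² = 3·225·42/1521 = 3150/169.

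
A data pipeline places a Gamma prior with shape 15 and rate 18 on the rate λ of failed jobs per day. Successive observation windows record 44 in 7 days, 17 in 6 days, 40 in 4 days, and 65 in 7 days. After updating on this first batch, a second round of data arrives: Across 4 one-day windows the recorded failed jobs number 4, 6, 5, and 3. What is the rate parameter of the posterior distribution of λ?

46

Total count: 44 + 17 + 40 + 65 = 166.
Total exposure: 7 + 6 + 4 + 7 = 24 days.
After the first batch: Gamma(15 + 166, 18 + 24) = Gamma(181, 42).
Total count: 4 + 6 + 5 + 3 = 18.
Total exposure: 4 days.
After the second batch: Gamma(181 + 18, 42 + 4) = Gamma(199, 46).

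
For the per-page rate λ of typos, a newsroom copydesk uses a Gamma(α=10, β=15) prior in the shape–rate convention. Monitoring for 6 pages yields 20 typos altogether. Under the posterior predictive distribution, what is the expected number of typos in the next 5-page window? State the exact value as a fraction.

Total count 20 over total exposure 6 pages.
Gamma(α, β) with Poisson data over total exposure Σt gives posterior Gamma(α+Σx, β+Σt) = Gamma(30, 21).
Predictive mean over a 5-page window = T·E[λ|data] = 5·30/21 = 50/7.

50/7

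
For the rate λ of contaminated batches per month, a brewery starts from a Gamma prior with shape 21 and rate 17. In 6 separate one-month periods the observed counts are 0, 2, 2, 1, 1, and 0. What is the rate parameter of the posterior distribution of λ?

Total count: 0 + 2 + 2 + 1 + 1 + 0 = 6.
Total exposure: 6 months.
Posterior: α' = 21 + 6 = 27, β' = 17 + 6 = 23.

23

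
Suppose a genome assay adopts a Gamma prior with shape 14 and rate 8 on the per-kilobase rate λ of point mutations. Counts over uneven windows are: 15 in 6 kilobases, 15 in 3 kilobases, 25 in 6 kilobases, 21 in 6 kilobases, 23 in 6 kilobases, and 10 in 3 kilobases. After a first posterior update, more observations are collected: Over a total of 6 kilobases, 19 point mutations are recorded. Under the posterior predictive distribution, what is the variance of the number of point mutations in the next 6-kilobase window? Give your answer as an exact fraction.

5325/242

Total count: 15 + 15 + 25 + 21 + 23 + 10 = 109.
Total exposure: 6 + 3 + 6 + 6 + 6 + 3 = 30 kilobases.
After the first batch: Gamma(14 + 109, 8 + 30) = Gamma(123, 38).
Total count 19 over total exposure 6 kilobases.
After the second batch: Gamma(123 + 19, 38 + 6) = Gamma(142, 44).
The posterior predictive for a window of length T is Negative Binomial with variance T·α'·(β'+T)/β'² = 6·142·50/1936 = 5325/242.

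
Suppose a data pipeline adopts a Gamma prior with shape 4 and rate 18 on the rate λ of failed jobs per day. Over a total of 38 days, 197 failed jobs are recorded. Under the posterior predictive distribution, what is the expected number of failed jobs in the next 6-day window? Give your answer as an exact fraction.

Total count 197 over total exposure 38 days.
Gamma(α, β) with Poisson data over total exposure Σt gives posterior Gamma(α+Σx, β+Σt) = Gamma(201, 56).
Predictive mean over a 6-day window = T·E[λ|data] = 6·201/56 = 603/28.

603/28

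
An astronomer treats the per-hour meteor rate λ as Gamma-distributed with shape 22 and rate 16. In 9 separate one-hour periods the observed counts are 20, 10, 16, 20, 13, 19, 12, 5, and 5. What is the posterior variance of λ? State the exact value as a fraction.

142/625

Total count: 20 + 10 + 16 + 20 + 13 + 19 + 12 + 5 + 5 = 120.
Total exposure: 9 hours.
By Gamma–Poisson conjugacy, the posterior is Gamma(α + Σx, β + Σt) = Gamma(22 + 120, 16 + 9) = Gamma(142, 25).
Posterior variance = α'/β'² = 142/625.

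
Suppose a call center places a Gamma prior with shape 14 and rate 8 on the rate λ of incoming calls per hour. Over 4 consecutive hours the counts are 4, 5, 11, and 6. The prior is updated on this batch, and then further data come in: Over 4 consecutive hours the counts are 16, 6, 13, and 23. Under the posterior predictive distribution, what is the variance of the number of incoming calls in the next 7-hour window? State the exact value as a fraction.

7889/128

Total count: 4 + 5 + 11 + 6 = 26.
Total exposure: 4 hours.
After the first batch: Gamma(14 + 26, 8 + 4) = Gamma(40, 12).
Total count: 16 + 6 + 13 + 23 = 58.
Total exposure: 4 hours.
After the second batch: Gamma(40 + 58, 12 + 4) = Gamma(98, 16).
The posterior predictive for a window of length T is Negative Binomial with variance T·α'·(β'+T)/β'² = 7·98·23/256 = 7889/128.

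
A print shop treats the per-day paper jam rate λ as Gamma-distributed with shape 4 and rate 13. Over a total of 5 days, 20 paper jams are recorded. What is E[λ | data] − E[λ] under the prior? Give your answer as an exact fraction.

40/39

Total count 20 over total exposure 5 days.
Gamma(α, β) with Poisson data over total exposure Σt gives posterior Gamma(α+Σx, β+Σt) = Gamma(24, 18).
Posterior mean = 24/18 = 4/3; prior mean = 4/13 = 4/13. Difference = 4/3 − 4/13 = 40/39.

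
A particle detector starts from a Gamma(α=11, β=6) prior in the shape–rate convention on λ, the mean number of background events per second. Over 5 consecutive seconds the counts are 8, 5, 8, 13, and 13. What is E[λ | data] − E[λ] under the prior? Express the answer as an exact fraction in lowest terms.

Total count: 8 + 5 + 8 + 13 + 13 = 47.
Total exposure: 5 seconds.
By Gamma–Poisson conjugacy, the posterior is Gamma(α + Σx, β + Σt) = Gamma(11 + 47, 6 + 5) = Gamma(58, 11).
Posterior mean = 58/11 = 58/11; prior mean = 11/6 = 11/6. Difference = 58/11 − 11/6 = 227/66.

227/66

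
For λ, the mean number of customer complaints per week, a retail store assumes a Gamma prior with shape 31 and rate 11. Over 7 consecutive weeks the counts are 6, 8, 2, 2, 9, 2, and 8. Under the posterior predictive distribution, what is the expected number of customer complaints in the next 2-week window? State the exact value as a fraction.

Total count: 6 + 8 + 2 + 2 + 9 + 2 + 8 = 37.
Total exposure: 7 weeks.
Conjugate update: add total count to the shape and total exposure to the rate, giving Gamma(68, 18).
Predictive mean over a 2-week window = T·E[λ|data] = 2·68/18 = 68/9.

68/9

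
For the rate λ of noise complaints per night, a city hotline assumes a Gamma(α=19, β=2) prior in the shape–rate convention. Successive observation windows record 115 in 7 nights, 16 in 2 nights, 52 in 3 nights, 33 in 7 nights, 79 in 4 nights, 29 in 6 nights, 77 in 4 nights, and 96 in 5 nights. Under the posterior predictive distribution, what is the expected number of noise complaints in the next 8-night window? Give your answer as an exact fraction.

Total count: 115 + 16 + 52 + 33 + 79 + 29 + 77 + 96 = 497.
Total exposure: 7 + 2 + 3 + 7 + 4 + 6 + 4 + 5 = 38 nights.
Conjugate update: add total count to the shape and total exposure to the rate, giving Gamma(516, 40).
Predictive mean over an 8-night window = T·E[λ|data] = 8·516/40 = 516/5.

516/5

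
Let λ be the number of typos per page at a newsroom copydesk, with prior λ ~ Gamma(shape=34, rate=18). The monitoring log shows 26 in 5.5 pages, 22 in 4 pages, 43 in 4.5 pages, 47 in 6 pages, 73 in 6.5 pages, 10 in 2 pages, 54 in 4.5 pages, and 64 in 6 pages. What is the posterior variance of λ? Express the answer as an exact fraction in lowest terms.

373/3249

Total count: 26 + 22 + 43 + 47 + 73 + 10 + 54 + 64 = 339.
Total exposure: 5.5 + 4 + 4.5 + 6 + 6.5 + 2 + 4.5 + 6 = 39 pages.
By Gamma–Poisson conjugacy, the posterior is Gamma(α + Σx, β + Σt) = Gamma(34 + 339, 18 + 39) = Gamma(373, 57).
Posterior variance = α'/β'² = 373/3249.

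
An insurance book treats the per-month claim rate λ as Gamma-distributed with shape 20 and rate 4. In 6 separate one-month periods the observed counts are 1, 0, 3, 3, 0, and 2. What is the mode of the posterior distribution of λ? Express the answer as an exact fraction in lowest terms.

14/5

Total count: 1 + 0 + 3 + 3 + 0 + 2 = 9.
Total exposure: 6 months.
The Gamma prior is conjugate for the Poisson rate, so λ | data ~ Gamma(20+9, 4+6) = Gamma(29, 10).
Posterior mode = (α'−1)/β' = 28/10 = 14/5.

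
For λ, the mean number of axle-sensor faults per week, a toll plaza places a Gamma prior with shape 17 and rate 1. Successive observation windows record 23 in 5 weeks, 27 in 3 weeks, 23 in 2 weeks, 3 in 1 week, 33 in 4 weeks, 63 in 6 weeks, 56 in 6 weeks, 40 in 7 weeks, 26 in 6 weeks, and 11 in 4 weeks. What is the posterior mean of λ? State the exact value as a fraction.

322/45

Total count: 23 + 27 + 23 + 3 + 33 + 63 + 56 + 40 + 26 + 11 = 305.
Total exposure: 5 + 3 + 2 + 1 + 4 + 6 + 6 + 7 + 6 + 4 = 44 weeks.
By Gamma–Poisson conjugacy, the posterior is Gamma(α + Σx, β + Σt) = Gamma(17 + 305, 1 + 44) = Gamma(322, 45).
Posterior mean = α'/β' = 322/45.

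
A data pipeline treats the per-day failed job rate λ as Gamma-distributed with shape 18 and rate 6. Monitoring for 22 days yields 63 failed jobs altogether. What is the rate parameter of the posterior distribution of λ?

28

Total count 63 over total exposure 22 days.
Posterior: α' = 18 + 63 = 81, β' = 6 + 22 = 28.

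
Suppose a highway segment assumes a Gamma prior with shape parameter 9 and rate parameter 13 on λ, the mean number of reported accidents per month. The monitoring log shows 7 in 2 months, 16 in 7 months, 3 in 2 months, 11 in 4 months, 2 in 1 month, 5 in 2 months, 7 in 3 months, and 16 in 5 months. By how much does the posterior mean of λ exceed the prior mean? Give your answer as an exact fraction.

49/39

Total count: 7 + 16 + 3 + 11 + 2 + 5 + 7 + 16 = 67.
Total exposure: 2 + 7 + 2 + 4 + 1 + 2 + 3 + 5 = 26 months.
Gamma(α, β) with Poisson data over total exposure Σt gives posterior Gamma(α+Σx, β+Σt) = Gamma(76, 39).
Posterior mean = 76/39 = 76/39; prior mean = 9/13 = 9/13. Difference = 76/39 − 9/13 = 49/39.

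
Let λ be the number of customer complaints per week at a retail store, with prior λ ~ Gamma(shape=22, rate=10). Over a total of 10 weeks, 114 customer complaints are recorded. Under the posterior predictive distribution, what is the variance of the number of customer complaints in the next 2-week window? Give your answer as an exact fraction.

374/25

Total count 114 over total exposure 10 weeks.
By Gamma–Poisson conjugacy, the posterior is Gamma(α + Σx, β + Σt) = Gamma(22 + 114, 10 + 10) = Gamma(136, 20).
The posterior predictive for a window of length T is Negative Binomial with variance T·α'·(β'+T)/β'² = 2·136·22/400 = 374/25.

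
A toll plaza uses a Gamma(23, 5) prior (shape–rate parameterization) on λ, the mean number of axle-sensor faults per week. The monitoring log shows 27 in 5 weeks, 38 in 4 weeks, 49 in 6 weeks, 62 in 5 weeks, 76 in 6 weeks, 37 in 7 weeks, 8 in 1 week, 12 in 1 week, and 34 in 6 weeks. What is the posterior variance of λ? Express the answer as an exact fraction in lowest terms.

Total count: 27 + 38 + 49 + 62 + 76 + 37 + 8 + 12 + 34 = 343.
Total exposure: 5 + 4 + 6 + 5 + 6 + 7 + 1 + 1 + 6 = 41 weeks.
The Gamma prior is conjugate for the Poisson rate, so λ | data ~ Gamma(23+343, 5+41) = Gamma(366, 46).
Posterior variance = α'/β'² = 366/2116 = 183/1058.

183/1058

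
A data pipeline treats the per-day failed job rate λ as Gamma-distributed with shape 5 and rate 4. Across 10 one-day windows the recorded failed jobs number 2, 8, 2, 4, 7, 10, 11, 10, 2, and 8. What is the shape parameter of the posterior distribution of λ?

69

Total count: 2 + 8 + 2 + 4 + 7 + 10 + 11 + 10 + 2 + 8 = 64.
Total exposure: 10 days.
By Gamma–Poisson conjugacy, the posterior is Gamma(α + Σx, β + Σt) = Gamma(5 + 64, 4 + 10) = Gamma(69, 14).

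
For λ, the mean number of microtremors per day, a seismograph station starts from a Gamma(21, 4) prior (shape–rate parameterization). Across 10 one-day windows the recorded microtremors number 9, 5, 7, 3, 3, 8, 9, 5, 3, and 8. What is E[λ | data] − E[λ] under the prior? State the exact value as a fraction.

Total count: 9 + 5 + 7 + 3 + 3 + 8 + 9 + 5 + 3 + 8 = 60.
Total exposure: 10 days.
Gamma(α, β) with Poisson data over total exposure Σt gives posterior Gamma(α+Σx, β+Σt) = Gamma(81, 14).
Posterior mean = 81/14 = 81/14; prior mean = 21/4 = 21/4. Difference = 81/14 − 21/4 = 15/28.

15/28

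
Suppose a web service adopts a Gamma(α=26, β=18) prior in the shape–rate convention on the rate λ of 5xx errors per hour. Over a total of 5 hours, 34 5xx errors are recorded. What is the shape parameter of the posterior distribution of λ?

60

Total count 34 over total exposure 5 hours.
By Gamma–Poisson conjugacy, the posterior is Gamma(α + Σx, β + Σt) = Gamma(26 + 34, 18 + 5) = Gamma(60, 23).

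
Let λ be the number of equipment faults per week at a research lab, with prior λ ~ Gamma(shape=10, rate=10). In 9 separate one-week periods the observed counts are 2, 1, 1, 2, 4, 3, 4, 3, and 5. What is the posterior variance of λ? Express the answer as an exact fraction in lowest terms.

Total count: 2 + 1 + 1 + 2 + 4 + 3 + 4 + 3 + 5 = 25.
Total exposure: 9 weeks.
Gamma(α, β) with Poisson data over total exposure Σt gives posterior Gamma(α+Σx, β+Σt) = Gamma(35, 19).
Posterior variance = α'/β'² = 35/361.

35/361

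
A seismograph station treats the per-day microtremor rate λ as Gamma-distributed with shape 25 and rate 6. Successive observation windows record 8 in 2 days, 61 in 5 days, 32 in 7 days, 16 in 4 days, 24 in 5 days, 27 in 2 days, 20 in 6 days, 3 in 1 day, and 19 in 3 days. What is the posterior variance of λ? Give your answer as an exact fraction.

Total count: 8 + 61 + 32 + 16 + 24 + 27 + 20 + 3 + 19 = 210.
Total exposure: 2 + 5 + 7 + 4 + 5 + 2 + 6 + 1 + 3 = 35 days.
The Gamma prior is conjugate for the Poisson rate, so λ | data ~ Gamma(25+210, 6+35) = Gamma(235, 41).
Posterior variance = α'/β'² = 235/1681.

235/1681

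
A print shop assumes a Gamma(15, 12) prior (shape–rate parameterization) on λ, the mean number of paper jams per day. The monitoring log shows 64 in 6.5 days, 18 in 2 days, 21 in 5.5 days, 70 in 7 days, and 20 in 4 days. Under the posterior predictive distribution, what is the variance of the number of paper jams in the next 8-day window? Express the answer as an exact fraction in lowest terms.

74880/1369

Total count: 64 + 18 + 21 + 70 + 20 = 193.
Total exposure: 6.5 + 2 + 5.5 + 7 + 4 = 25 days.
Gamma(α, β) with Poisson data over total exposure Σt gives posterior Gamma(α+Σx, β+Σt) = Gamma(208, 37).
The posterior predictive for a window of length T is Negative Binomial with variance T·α'·(β'+T)/β'² = 8·208·45/1369 = 74880/1369.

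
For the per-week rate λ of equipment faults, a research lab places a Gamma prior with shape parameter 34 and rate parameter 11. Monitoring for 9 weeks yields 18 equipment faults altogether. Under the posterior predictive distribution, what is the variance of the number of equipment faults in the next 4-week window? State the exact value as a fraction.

Total count 18 over total exposure 9 weeks.
By Gamma–Poisson conjugacy, the posterior is Gamma(α + Σx, β + Σt) = Gamma(34 + 18, 11 + 9) = Gamma(52, 20).
The posterior predictive for a window of length T is Negative Binomial with variance T·α'·(β'+T)/β'² = 4·52·24/400 = 312/25.

312/25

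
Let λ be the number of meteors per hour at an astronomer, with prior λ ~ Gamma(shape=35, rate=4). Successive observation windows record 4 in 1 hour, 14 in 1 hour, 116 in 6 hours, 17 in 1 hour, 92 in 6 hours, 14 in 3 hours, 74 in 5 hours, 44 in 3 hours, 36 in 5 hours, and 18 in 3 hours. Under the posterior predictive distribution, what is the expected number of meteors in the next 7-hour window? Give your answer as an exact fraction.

1624/19

Total count: 4 + 14 + 116 + 17 + 92 + 14 + 74 + 44 + 36 + 18 = 429.
Total exposure: 1 + 1 + 6 + 1 + 6 + 3 + 5 + 3 + 5 + 3 = 34 hours.
By Gamma–Poisson conjugacy, the posterior is Gamma(α + Σx, β + Σt) = Gamma(35 + 429, 4 + 34) = Gamma(464, 38).
Predictive mean over a 7-hour window = T·E[λ|data] = 7·464/38 = 1624/19.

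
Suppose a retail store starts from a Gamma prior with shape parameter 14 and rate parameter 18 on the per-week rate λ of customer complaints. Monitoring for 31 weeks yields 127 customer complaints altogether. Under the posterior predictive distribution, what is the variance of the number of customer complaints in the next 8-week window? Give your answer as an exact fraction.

Total count 127 over total exposure 31 weeks.
By Gamma–Poisson conjugacy, the posterior is Gamma(α + Σx, β + Σt) = Gamma(14 + 127, 18 + 31) = Gamma(141, 49).
The posterior predictive for a window of length T is Negative Binomial with variance T·α'·(β'+T)/β'² = 8·141·57/2401 = 64296/2401.

64296/2401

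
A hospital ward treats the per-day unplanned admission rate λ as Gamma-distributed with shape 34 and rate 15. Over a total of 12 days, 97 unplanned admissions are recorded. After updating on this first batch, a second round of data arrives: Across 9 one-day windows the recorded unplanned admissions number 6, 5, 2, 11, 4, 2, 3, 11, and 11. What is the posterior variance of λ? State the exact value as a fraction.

31/216

Total count 97 over total exposure 12 days.
After the first batch: Gamma(34 + 97, 15 + 12) = Gamma(131, 27).
Total count: 6 + 5 + 2 + 11 + 4 + 2 + 3 + 11 + 11 = 55.
Total exposure: 9 days.
After the second batch: Gamma(131 + 55, 27 + 9) = Gamma(186, 36).
Posterior variance = α'/β'² = 186/1296 = 31/216.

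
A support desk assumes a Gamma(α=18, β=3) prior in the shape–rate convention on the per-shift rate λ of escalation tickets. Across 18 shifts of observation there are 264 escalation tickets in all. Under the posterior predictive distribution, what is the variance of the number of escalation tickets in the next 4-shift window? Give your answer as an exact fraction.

9400/147

Total count 264 over total exposure 18 shifts.
The Gamma prior is conjugate for the Poisson rate, so λ | data ~ Gamma(18+264, 3+18) = Gamma(282, 21).
The posterior predictive for a window of length T is Negative Binomial with variance T·α'·(β'+T)/β'² = 4·282·25/441 = 9400/147.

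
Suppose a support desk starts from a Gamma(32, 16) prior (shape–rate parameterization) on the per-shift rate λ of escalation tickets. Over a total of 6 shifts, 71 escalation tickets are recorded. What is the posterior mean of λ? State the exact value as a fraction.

103/22

Total count 71 over total exposure 6 shifts.
The Gamma prior is conjugate for the Poisson rate, so λ | data ~ Gamma(32+71, 16+6) = Gamma(103, 22).
Posterior mean = α'/β' = 103/22.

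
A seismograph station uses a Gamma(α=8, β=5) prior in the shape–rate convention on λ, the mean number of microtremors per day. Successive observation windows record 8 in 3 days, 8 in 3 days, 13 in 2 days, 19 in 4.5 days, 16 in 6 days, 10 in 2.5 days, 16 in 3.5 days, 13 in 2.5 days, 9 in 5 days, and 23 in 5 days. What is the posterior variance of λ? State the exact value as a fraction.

Total count: 8 + 8 + 13 + 19 + 16 + 10 + 16 + 13 + 9 + 23 = 135.
Total exposure: 3 + 3 + 2 + 4.5 + 6 + 2.5 + 3.5 + 2.5 + 5 + 5 = 37 days.
Gamma(α, β) with Poisson data over total exposure Σt gives posterior Gamma(α+Σx, β+Σt) = Gamma(143, 42).
Posterior variance = α'/β'² = 143/1764.

143/1764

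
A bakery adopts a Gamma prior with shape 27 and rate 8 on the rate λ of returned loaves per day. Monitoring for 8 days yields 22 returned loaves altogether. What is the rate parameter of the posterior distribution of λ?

Total count 22 over total exposure 8 days.
The Gamma prior is conjugate for the Poisson rate, so λ | data ~ Gamma(27+22, 8+8) = Gamma(49, 16).

16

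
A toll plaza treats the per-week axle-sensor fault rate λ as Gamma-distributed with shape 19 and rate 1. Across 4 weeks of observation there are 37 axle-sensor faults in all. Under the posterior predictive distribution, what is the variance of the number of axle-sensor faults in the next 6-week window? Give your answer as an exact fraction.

Total count 37 over total exposure 4 weeks.
Gamma(α, β) with Poisson data over total exposure Σt gives posterior Gamma(α+Σx, β+Σt) = Gamma(56, 5).
The posterior predictive for a window of length T is Negative Binomial with variance T·α'·(β'+T)/β'² = 6·56·11/25 = 3696/25.

3696/25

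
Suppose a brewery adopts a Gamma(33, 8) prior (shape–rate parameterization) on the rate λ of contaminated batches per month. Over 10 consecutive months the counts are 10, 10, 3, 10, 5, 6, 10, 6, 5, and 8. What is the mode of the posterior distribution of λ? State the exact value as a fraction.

35/6

Total count: 10 + 10 + 3 + 10 + 5 + 6 + 10 + 6 + 5 + 8 = 73.
Total exposure: 10 months.
Posterior: α' = 33 + 73 = 106, β' = 8 + 10 = 18.
Posterior mode = (α'−1)/β' = 105/18 = 35/6.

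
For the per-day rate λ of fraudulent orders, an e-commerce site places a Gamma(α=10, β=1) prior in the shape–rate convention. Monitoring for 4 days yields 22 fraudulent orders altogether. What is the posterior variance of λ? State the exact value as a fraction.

32/25

Total count 22 over total exposure 4 days.
Gamma(α, β) with Poisson data over total exposure Σt gives posterior Gamma(α+Σx, β+Σt) = Gamma(32, 5).
Posterior variance = α'/β'² = 32/25.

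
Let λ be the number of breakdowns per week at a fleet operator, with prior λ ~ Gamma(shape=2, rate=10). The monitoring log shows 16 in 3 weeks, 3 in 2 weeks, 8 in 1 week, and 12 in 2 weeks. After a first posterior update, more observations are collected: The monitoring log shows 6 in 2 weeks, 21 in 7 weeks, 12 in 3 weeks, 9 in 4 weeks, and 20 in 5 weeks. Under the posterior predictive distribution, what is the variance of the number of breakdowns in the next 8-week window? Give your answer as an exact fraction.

Total count: 16 + 3 + 8 + 12 = 39.
Total exposure: 3 + 2 + 1 + 2 = 8 weeks.
After the first batch: Gamma(2 + 39, 10 + 8) = Gamma(41, 18).
Total count: 6 + 21 + 12 + 9 + 20 = 68.
Total exposure: 2 + 7 + 3 + 4 + 5 = 21 weeks.
After the second batch: Gamma(41 + 68, 18 + 21) = Gamma(109, 39).
The posterior predictive for a window of length T is Negative Binomial with variance T·α'·(β'+T)/β'² = 8·109·47/1521 = 40984/1521.

40984/1521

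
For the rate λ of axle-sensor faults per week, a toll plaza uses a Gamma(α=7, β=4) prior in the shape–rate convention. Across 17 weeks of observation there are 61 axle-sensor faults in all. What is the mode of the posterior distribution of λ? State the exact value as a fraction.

Total count 61 over total exposure 17 weeks.
Conjugate update: add total count to the shape and total exposure to the rate, giving Gamma(68, 21).
Posterior mode = (α'−1)/β' = 67/21.

67/21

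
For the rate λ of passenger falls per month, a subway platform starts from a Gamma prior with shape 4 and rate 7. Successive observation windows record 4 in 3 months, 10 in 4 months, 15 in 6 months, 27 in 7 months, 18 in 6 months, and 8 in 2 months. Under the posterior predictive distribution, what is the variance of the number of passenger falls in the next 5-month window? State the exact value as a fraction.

688/49

Total count: 4 + 10 + 15 + 27 + 18 + 8 = 82.
Total exposure: 3 + 4 + 6 + 7 + 6 + 2 = 28 months.
Gamma(α, β) with Poisson data over total exposure Σt gives posterior Gamma(α+Σx, β+Σt) = Gamma(86, 35).
The posterior predictive for a window of length T is Negative Binomial with variance T·α'·(β'+T)/β'² = 5·86·40/1225 = 688/49.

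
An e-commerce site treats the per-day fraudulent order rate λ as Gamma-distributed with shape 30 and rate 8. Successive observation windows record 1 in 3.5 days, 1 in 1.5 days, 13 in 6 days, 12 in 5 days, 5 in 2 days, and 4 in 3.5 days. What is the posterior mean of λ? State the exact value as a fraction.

132/59

Total count: 1 + 1 + 13 + 12 + 5 + 4 = 36.
Total exposure: 3.5 + 1.5 + 6 + 5 + 2 + 3.5 = 21.5 days.
Conjugate update: add total count to the shape and total exposure to the rate, giving Gamma(66, 59/2).
Posterior mean = α'/β' = 66/(59/2) = 132/59.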